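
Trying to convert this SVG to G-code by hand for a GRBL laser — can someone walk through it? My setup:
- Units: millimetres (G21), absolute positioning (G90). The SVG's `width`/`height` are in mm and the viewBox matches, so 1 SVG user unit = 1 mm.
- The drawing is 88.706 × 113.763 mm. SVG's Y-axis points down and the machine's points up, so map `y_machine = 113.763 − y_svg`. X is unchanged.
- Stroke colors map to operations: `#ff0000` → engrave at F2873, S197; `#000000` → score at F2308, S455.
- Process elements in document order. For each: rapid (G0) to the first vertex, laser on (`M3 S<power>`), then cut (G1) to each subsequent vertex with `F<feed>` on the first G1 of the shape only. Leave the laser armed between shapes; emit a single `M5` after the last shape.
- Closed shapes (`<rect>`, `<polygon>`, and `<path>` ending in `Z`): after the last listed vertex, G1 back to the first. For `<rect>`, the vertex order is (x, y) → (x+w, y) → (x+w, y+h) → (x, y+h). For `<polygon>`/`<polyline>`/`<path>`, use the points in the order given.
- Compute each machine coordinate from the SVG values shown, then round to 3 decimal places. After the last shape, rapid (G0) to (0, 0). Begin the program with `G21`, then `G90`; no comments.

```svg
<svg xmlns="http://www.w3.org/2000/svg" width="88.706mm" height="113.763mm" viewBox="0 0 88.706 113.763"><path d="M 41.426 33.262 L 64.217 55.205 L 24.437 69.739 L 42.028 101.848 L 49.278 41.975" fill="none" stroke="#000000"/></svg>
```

G21
G90
G0 X41.426 Y80.501
M3 S455
G1 X64.217 Y58.558 F2308
G1 X24.437 Y44.024
G1 X42.028 Y11.915
G1 X49.278 Y71.788
M5
G0 X0.000 Y0.000

Since the viewBox matches the mm dimensions, user units are millimetres directly. The only transform is the Y-flip y_m = 113.763 − y_svg.

Shape 1 is a open polyline drawn with `<path>`. Its stroke #000000 means score at S455, F2308. After flipping Y the toolpath is (41.426,80.501) → (64.217,58.558) → (24.437,44.024) → (42.028,11.915) → (49.278,71.788).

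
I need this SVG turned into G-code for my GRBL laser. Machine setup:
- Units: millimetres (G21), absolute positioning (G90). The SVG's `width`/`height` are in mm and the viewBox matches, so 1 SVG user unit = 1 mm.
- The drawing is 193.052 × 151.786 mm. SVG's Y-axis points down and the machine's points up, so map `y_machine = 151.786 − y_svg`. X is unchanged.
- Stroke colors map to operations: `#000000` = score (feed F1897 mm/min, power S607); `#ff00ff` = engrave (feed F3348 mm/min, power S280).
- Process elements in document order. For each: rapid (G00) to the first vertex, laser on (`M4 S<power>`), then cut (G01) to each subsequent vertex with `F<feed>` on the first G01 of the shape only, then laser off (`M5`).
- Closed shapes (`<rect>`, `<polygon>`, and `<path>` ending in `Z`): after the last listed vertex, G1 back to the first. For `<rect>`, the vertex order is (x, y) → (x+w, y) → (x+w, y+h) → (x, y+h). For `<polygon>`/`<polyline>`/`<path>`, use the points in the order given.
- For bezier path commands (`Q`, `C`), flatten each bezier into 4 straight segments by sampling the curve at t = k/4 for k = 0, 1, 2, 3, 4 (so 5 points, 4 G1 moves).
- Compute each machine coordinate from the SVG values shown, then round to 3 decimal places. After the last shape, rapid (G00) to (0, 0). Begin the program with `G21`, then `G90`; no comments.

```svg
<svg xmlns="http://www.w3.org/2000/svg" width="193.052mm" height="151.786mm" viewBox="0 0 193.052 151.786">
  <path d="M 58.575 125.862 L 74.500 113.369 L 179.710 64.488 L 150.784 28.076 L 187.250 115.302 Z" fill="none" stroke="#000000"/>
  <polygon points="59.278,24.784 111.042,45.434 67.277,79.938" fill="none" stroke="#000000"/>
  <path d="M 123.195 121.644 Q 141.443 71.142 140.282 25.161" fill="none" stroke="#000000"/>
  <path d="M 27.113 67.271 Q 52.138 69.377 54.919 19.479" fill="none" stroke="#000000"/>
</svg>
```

Since the viewBox matches the mm dimensions, user units are millimetres directly. The only transform is the Y-flip y_m = 151.786 − y_svg.

Shape 1 is a closed polygon drawn with `<path>`. Its stroke #000000 means score at S607, F1897. After flipping Y the toolpath is (58.575,25.924) → (74.500,38.417) → (179.710,87.298) → (150.784,123.710) → (187.250,36.484) → (58.575,25.924), returning to the start.

Shape 2 is a regular polygon drawn with `<polygon>`. Its stroke #000000 means score at S607, F1897. After flipping Y the toolpath is (59.278,127.002) → (111.042,106.352) → (67.277,71.848) → (59.278,127.002), returning to the start.

Shape 3 is a quadratic bezier drawn with `<path>`. Its stroke #000000 means score at S607, F1897. After flipping Y the toolpath is (123.195,30.142) → (131.106,55.110) → (136.591,79.514) → (139.649,103.352) → (140.282,126.625).

Shape 4 is a quadratic bezier drawn with `<path>`. Its stroke #000000 means score at S607, F1897. After flipping Y the toolpath is (27.113,84.515) → (38.235,86.712) → (46.577,95.410) → (52.138,110.608) → (54.919,132.307).

G21
G90
G00 X58.575 Y25.924
M4 S607
G01 X74.500 Y38.417 F1897
G01 X179.710 Y87.298
G01 X150.784 Y123.710
G01 X187.250 Y36.484
G01 X58.575 Y25.924
M5
G00 X59.278 Y127.002
M4 S607
G01 X111.042 Y106.352 F1897
G01 X67.277 Y71.848
G01 X59.278 Y127.002
M5
G00 X123.195 Y30.142
M4 S607
G01 X131.106 Y55.110 F1897
G01 X136.591 Y79.514
G01 X139.649 Y103.352
G01 X140.282 Y126.625
M5
G00 X27.113 Y84.515
M4 S607
G01 X38.235 Y86.712 F1897
G01 X46.577 Y95.410
G01 X52.138 Y110.608
G01 X54.919 Y132.307
M5
G00 X0.000 Y0.000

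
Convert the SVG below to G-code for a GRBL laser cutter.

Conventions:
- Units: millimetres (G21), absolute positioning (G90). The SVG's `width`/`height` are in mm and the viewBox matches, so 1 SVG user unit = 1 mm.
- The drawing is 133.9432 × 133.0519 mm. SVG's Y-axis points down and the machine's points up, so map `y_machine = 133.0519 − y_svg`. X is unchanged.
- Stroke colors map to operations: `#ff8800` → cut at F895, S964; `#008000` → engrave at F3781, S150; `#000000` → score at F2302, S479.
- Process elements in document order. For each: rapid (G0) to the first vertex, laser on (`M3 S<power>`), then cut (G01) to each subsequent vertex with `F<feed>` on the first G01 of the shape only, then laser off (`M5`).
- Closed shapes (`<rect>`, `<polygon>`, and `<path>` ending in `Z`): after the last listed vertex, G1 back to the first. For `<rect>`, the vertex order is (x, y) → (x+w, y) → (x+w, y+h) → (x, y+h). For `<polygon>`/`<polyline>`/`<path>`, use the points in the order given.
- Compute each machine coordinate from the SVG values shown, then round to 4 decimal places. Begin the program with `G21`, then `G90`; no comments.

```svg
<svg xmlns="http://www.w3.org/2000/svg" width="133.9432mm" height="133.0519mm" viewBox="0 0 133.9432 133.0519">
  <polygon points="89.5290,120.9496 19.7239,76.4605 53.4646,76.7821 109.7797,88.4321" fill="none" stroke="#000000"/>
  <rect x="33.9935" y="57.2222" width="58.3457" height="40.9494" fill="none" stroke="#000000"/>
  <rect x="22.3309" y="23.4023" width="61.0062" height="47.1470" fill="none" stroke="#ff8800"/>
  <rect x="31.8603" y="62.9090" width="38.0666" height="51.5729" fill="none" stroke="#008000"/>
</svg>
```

viewBox `0 0 133.9432 133.0519` with mm width/height → 1 unit = 1 mm. Flip: y_m = 133.0519 − y_svg.

**Shape 1** — `<polygon>` closed polygon, stroke `#000000` → score (S479, F2302). Machine vertices: (89.5290,12.1023) → (19.7239,56.5914) → (53.4646,56.2698) → (109.7797,44.6198) → (89.5290,12.1023). Closed: final G1 returns to the first vertex.

**Shape 2** — `<rect>` rectangle, stroke `#000000` → score (S479, F2302). Machine vertices: (33.9935,75.8297) → (92.3392,75.8297) → (92.3392,34.8803) → (33.9935,34.8803) → (33.9935,75.8297). Closed: final G1 returns to the first vertex.

**Shape 3** — `<rect>` rectangle, stroke `#ff8800` → cut (S964, F895). Machine vertices: (22.3309,109.6496) → (83.3371,109.6496) → (83.3371,62.5026) → (22.3309,62.5026) → (22.3309,109.6496). Closed: final G1 returns to the first vertex.

**Shape 4** — `<rect>` rectangle, stroke `#008000` → engrave (S150, F3781). Machine vertices: (31.8603,70.1429) → (69.9269,70.1429) → (69.9269,18.5700) → (31.8603,18.5700) → (31.8603,70.1429). Closed: final G1 returns to the first vertex.

G21
G90
G0 X89.5290 Y12.1023
M3 S479
G01 X19.7239 Y56.5914 F2302
G01 X53.4646 Y56.2698
G01 X109.7797 Y44.6198
G01 X89.5290 Y12.1023
M5
G0 X33.9935 Y75.8297
M3 S479
G01 X92.3392 Y75.8297 F2302
G01 X92.3392 Y34.8803
G01 X33.9935 Y34.8803
G01 X33.9935 Y75.8297
M5
G0 X22.3309 Y109.6496
M3 S964
G01 X83.3371 Y109.6496 F895
G01 X83.3371 Y62.5026
G01 X22.3309 Y62.5026
G01 X22.3309 Y109.6496
M5
G0 X31.8603 Y70.1429
M3 S150
G01 X69.9269 Y70.1429 F3781
G01 X69.9269 Y18.5700
G01 X31.8603 Y18.5700
G01 X31.8603 Y70.1429
M5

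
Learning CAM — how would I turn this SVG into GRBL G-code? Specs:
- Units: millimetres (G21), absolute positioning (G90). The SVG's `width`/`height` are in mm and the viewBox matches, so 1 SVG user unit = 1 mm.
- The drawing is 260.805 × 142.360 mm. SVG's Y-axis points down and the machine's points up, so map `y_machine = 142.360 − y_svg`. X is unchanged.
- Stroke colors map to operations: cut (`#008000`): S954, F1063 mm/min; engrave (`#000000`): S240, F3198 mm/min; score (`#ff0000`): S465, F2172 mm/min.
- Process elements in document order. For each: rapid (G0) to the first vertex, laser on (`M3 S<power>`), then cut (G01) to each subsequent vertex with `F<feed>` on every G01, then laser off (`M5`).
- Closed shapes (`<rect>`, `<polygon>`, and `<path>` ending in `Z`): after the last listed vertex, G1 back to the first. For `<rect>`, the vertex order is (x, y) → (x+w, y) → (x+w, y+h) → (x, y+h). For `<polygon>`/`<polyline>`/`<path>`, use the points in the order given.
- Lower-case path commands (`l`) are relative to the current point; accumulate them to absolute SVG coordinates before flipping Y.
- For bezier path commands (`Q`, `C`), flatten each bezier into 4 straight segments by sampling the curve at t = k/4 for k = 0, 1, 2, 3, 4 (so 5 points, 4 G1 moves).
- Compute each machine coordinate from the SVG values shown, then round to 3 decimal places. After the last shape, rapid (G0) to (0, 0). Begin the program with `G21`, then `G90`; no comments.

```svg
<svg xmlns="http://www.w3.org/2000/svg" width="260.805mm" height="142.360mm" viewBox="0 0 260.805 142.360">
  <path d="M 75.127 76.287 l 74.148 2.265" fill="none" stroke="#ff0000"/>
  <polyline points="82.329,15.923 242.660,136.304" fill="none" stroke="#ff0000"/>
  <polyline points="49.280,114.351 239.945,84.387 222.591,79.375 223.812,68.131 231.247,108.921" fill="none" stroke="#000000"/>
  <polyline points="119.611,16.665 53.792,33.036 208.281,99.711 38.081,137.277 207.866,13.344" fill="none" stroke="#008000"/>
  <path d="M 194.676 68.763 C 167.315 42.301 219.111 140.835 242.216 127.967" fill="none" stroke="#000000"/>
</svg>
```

G21
G90
G0 X75.127 Y66.073
M3 S465
G01 X149.275 Y63.808 F2172
M5
G0 X82.329 Y126.437
M3 S465
G01 X242.660 Y6.056 F2172
M5
G0 X49.280 Y28.009
M3 S240
G01 X239.945 Y57.973 F3198
G01 X222.591 Y62.985 F3198
G01 X223.812 Y74.229 F3198
G01 X231.247 Y33.439 F3198
M5
G0 X119.611 Y125.695
M3 S954
G01 X53.792 Y109.324 F1063
G01 X208.281 Y42.649 F1063
G01 X38.081 Y5.083 F1063
G01 X207.866 Y129.016 F1063
M5
G0 X194.676 Y73.597
M3 S240
G01 X187.312 Y73.700 F3198
G01 X199.521 Y49.093 F3198
G01 X221.193 Y21.936 F3198
G01 X242.216 Y14.393 F3198
M5
G0 X0.000 Y0.000

viewBox `0 0 260.805 142.360` with mm width/height → 1 unit = 1 mm. Flip: y_m = 142.360 − y_svg.

**Shape 1** — `<path>` line segment, stroke `#ff0000` → score (S465, F2172). Machine vertices: (75.127,66.073) → (149.275,63.808). Open path.

**Shape 2** — `<polyline>` line segment, stroke `#ff0000` → score (S465, F2172). Machine vertices: (82.329,126.437) → (242.660,6.056). Open path.

**Shape 3** — `<polyline>` open polyline, stroke `#000000` → engrave (S240, F3198). Machine vertices: (49.280,28.009) → (239.945,57.973) → (222.591,62.985) → (223.812,74.229) → (231.247,33.439). Open path.

**Shape 4** — `<polyline>` open polyline, stroke `#008000` → cut (S954, F1063). Machine vertices: (119.611,125.695) → (53.792,109.324) → (208.281,42.649) → (38.081,5.083) → (207.866,129.016). Open path.

**Shape 5** — `<path>` cubic bezier, stroke `#000000` → engrave (S240, F3198). Control points (SVG): P0=(194.676,68.763), P1=(167.315,42.301), P2=(219.111,140.835), P3=(242.216,127.967); sampled at t=k/4. Machine vertices: (194.676,73.597) → (187.312,73.700) → (199.521,49.093) → (221.193,21.936) → (242.216,14.393). Open path.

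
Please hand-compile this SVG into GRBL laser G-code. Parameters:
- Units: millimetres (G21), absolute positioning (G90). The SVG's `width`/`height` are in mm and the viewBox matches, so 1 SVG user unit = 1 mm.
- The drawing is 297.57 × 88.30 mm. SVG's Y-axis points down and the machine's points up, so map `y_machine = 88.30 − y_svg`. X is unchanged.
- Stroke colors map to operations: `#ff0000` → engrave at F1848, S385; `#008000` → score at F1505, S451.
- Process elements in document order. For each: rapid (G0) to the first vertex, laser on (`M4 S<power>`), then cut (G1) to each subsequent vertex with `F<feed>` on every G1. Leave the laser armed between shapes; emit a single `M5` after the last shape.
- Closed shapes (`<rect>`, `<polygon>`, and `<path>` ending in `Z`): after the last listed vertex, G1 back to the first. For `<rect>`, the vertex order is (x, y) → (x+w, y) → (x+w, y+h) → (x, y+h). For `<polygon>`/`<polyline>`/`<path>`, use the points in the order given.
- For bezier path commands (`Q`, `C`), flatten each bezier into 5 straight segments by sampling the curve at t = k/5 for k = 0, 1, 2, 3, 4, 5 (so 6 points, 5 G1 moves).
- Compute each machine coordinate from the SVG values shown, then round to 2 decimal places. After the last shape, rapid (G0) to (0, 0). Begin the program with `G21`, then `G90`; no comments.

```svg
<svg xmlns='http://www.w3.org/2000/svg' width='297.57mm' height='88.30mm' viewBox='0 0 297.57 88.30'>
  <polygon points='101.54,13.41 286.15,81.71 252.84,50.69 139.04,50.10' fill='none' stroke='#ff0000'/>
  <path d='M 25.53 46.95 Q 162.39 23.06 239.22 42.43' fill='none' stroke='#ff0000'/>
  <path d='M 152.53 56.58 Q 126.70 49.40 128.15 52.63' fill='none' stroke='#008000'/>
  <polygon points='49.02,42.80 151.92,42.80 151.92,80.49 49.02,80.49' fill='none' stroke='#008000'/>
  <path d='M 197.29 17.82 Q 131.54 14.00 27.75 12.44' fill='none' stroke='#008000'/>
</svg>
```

viewBox `0 0 297.57 88.30` with mm width/height → 1 unit = 1 mm. Flip: y_m = 88.30 − y_svg.

**Shape 1** — `<polygon>` closed polygon, stroke `#ff0000` → engrave (S385, F1848). Machine vertices: (101.54,74.89) → (286.15,6.59) → (252.84,37.61) → (139.04,38.20) → (101.54,74.89). Closed: final G1 returns to the first vertex.

**Shape 2** — `<path>` quadratic bezier, stroke `#ff0000` → engrave (S385, F1848). Control points (SVG): P0=(25.53,46.95), P1=(162.39,23.06), P2=(239.22,42.43); sampled at t=k/5. Machine vertices: (25.53,41.35) → (77.87,49.18) → (125.41,53.54) → (168.15,54.44) → (206.09,51.89) → (239.22,45.87). Open path.

**Shape 3** — `<path>` quadratic bezier, stroke `#008000` → score (S451, F1505). Control points (SVG): P0=(152.53,56.58), P1=(126.70,49.40), P2=(128.15,52.63); sampled at t=k/5. Machine vertices: (152.53,31.72) → (143.29,34.18) → (136.23,35.80) → (131.35,36.59) → (128.66,36.55) → (128.15,35.67). Open path.

**Shape 4** — `<polygon>` rectangle, stroke `#008000` → score (S451, F1505). Machine vertices: (49.02,45.50) → (151.92,45.50) → (151.92,7.81) → (49.02,7.81) → (49.02,45.50). Closed: final G1 returns to the first vertex.

**Shape 5** — `<path>` quadratic bezier, stroke `#008000` → score (S451, F1505). Control points (SVG): P0=(197.29,17.82), P1=(131.54,14.00), P2=(27.75,12.44); sampled at t=k/5. Machine vertices: (197.29,70.48) → (169.47,71.92) → (138.60,73.17) → (104.70,74.25) → (67.74,75.15) → (27.75,75.86). Open path.

G21
G90
G0 X101.54 Y74.89
M4 S385
G1 X286.15 Y6.59 F1848
G1 X252.84 Y37.61 F1848
G1 X139.04 Y38.20 F1848
G1 X101.54 Y74.89 F1848
G0 X25.53 Y41.35
M4 S385
G1 X77.87 Y49.18 F1848
G1 X125.41 Y53.54 F1848
G1 X168.15 Y54.44 F1848
G1 X206.09 Y51.89 F1848
G1 X239.22 Y45.87 F1848
G0 X152.53 Y31.72
M4 S451
G1 X143.29 Y34.18 F1505
G1 X136.23 Y35.80 F1505
G1 X131.35 Y36.59 F1505
G1 X128.66 Y36.55 F1505
G1 X128.15 Y35.67 F1505
G0 X49.02 Y45.50
M4 S451
G1 X151.92 Y45.50 F1505
G1 X151.92 Y7.81 F1505
G1 X49.02 Y7.81 F1505
G1 X49.02 Y45.50 F1505
G0 X197.29 Y70.48
M4 S451
G1 X169.47 Y71.92 F1505
G1 X138.60 Y73.17 F1505
G1 X104.70 Y74.25 F1505
G1 X67.74 Y75.15 F1505
G1 X27.75 Y75.86 F1505
M5
G0 X0.00 Y0.00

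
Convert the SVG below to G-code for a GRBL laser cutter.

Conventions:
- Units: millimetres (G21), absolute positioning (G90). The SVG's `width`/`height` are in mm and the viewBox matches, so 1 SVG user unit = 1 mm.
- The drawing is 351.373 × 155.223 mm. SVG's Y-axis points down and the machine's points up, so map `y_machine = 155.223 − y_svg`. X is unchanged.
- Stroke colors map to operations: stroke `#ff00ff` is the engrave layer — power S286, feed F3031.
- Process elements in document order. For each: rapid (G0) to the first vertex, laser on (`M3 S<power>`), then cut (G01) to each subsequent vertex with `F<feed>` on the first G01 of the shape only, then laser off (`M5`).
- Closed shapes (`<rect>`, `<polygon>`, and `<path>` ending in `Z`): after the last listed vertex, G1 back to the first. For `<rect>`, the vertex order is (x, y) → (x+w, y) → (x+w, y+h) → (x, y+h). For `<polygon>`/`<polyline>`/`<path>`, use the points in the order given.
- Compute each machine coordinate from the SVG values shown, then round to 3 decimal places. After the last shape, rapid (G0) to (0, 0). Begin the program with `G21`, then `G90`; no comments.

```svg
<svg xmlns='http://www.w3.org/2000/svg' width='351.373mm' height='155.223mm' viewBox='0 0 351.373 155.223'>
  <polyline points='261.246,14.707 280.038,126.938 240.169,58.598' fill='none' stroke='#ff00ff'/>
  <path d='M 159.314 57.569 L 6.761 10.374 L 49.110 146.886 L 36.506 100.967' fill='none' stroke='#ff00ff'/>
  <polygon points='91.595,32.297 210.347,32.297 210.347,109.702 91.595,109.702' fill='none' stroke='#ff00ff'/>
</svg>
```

G21
G90
G0 X261.246 Y140.516
M3 S286
G01 X280.038 Y28.285 F3031
G01 X240.169 Y96.625
M5
G0 X159.314 Y97.654
M3 S286
G01 X6.761 Y144.849 F3031
G01 X49.110 Y8.337
G01 X36.506 Y54.256
M5
G0 X91.595 Y122.926
M3 S286
G01 X210.347 Y122.926 F3031
G01 X210.347 Y45.521
G01 X91.595 Y45.521
G01 X91.595 Y122.926
M5
G0 X0.000 Y0.000

Since the viewBox matches the mm dimensions, user units are millimetres directly. The only transform is the Y-flip y_m = 155.223 − y_svg.

Shape 1 is a open polyline drawn with `<polyline>`. Its stroke #ff00ff means engrave at S286, F3031. After flipping Y the toolpath is (261.246,140.516) → (280.038,28.285) → (240.169,96.625).

Shape 2 is a open polyline drawn with `<path>`. Its stroke #ff00ff means engrave at S286, F3031. After flipping Y the toolpath is (159.314,97.654) → (6.761,144.849) → (49.110,8.337) → (36.506,54.256).

Shape 3 is a rectangle drawn with `<polygon>`. Its stroke #ff00ff means engrave at S286, F3031. After flipping Y the toolpath is (91.595,122.926) → (210.347,122.926) → (210.347,45.521) → (91.595,45.521) → (91.595,122.926), returning to the start.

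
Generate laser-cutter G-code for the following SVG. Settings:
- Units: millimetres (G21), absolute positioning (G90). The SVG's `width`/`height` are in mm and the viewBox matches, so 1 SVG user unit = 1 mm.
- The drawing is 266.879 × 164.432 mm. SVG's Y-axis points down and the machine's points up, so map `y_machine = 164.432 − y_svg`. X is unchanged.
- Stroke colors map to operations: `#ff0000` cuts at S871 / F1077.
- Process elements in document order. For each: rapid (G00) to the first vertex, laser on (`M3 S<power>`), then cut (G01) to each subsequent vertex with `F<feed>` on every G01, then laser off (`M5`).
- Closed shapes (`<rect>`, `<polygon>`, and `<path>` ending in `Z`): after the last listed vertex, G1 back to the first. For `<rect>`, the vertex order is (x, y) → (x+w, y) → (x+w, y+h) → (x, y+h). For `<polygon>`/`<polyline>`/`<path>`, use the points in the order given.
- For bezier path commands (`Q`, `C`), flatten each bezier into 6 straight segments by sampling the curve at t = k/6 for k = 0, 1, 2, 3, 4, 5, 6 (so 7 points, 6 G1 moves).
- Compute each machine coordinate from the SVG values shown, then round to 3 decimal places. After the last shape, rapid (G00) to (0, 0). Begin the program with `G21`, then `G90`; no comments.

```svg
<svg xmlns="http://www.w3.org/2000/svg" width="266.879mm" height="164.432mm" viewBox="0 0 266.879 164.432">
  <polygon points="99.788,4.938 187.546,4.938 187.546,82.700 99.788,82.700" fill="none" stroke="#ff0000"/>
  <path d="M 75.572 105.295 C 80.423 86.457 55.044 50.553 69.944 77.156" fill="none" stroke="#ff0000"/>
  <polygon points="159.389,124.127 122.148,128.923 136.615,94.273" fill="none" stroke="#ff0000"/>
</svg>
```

Since the viewBox matches the mm dimensions, user units are millimetres directly. The only transform is the Y-flip y_m = 164.432 − y_svg.

Shape 1 is a rectangle drawn with `<polygon>`. Its stroke #ff0000 means cut at S871, F1077. After flipping Y the toolpath is (99.788,159.494) → (187.546,159.494) → (187.546,81.732) → (99.788,81.732) → (99.788,159.494), returning to the start.

Shape 2 is a cubic bezier drawn with `<path>`. Its stroke #ff0000 means cut at S871, F1077. After flipping Y the toolpath is (75.572,59.137) → (75.805,69.610) → (72.958,80.717) → (68.990,90.247) → (65.859,95.990) → (65.524,95.737) → (69.944,87.276).

Shape 3 is a regular polygon drawn with `<polygon>`. Its stroke #ff0000 means cut at S871, F1077. After flipping Y the toolpath is (159.389,40.305) → (122.148,35.509) → (136.615,70.159) → (159.389,40.305), returning to the start.

G21
G90
G00 X99.788 Y159.494
M3 S871
G01 X187.546 Y159.494 F1077
G01 X187.546 Y81.732 F1077
G01 X99.788 Y81.732 F1077
G01 X99.788 Y159.494 F1077
M5
G00 X75.572 Y59.137
M3 S871
G01 X75.805 Y69.610 F1077
G01 X72.958 Y80.717 F1077
G01 X68.990 Y90.247 F1077
G01 X65.859 Y95.990 F1077
G01 X65.524 Y95.737 F1077
G01 X69.944 Y87.276 F1077
M5
G00 X159.389 Y40.305
M3 S871
G01 X122.148 Y35.509 F1077
G01 X136.615 Y70.159 F1077
G01 X159.389 Y40.305 F1077
M5
G00 X0.000 Y0.000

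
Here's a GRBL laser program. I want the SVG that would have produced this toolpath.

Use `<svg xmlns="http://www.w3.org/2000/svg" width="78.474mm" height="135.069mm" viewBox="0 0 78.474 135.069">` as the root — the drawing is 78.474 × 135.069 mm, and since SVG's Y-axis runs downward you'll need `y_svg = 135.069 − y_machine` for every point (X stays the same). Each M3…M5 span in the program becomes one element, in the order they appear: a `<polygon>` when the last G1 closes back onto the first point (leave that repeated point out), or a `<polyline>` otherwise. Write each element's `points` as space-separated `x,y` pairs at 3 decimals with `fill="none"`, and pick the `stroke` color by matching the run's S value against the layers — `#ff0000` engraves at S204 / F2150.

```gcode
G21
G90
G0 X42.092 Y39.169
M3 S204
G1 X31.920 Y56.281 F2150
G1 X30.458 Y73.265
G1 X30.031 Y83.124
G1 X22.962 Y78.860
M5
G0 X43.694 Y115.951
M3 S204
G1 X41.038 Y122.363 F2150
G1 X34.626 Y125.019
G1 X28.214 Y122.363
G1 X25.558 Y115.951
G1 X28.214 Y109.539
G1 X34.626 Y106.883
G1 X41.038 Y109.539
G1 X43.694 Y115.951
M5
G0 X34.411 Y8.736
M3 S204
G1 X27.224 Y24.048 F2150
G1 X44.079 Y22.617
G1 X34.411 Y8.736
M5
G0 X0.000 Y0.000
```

<svg xmlns="http://www.w3.org/2000/svg" width="78.474mm" height="135.069mm" viewBox="0 0 78.474 135.069">
  <polyline points="42.092,95.900 31.920,78.788 30.458,61.804 30.031,51.945 22.962,56.209" fill="none" stroke="#ff0000"/>
  <polygon points="43.694,19.118 41.038,12.706 34.626,10.050 28.214,12.706 25.558,19.118 28.214,25.530 34.626,28.186 41.038,25.530" fill="none" stroke="#ff0000"/>
  <polygon points="34.411,126.333 27.224,111.021 44.079,112.452" fill="none" stroke="#ff0000"/>
</svg>

Each laser-on run becomes one SVG element. Flip Y back into SVG space with y_svg = 135.069 − y_machine. Every run uses S204, so all elements get stroke `#ff0000` (engrave).

Run 1: The run is open, so emit a `<polyline>` with points (Y-flipped): 42.092,95.900 31.920,78.788 30.458,61.804 30.031,51.945 22.962,56.209.

Run 2: The run returns to its start, so emit a `<polygon>` with points (Y-flipped): 43.694,19.118 41.038,12.706 34.626,10.050 28.214,12.706 25.558,19.118 28.214,25.530 34.626,28.186 41.038,25.530.

Run 3: The run returns to its start, so emit a `<polygon>` with points (Y-flipped): 34.411,126.333 27.224,111.021 44.079,112.452.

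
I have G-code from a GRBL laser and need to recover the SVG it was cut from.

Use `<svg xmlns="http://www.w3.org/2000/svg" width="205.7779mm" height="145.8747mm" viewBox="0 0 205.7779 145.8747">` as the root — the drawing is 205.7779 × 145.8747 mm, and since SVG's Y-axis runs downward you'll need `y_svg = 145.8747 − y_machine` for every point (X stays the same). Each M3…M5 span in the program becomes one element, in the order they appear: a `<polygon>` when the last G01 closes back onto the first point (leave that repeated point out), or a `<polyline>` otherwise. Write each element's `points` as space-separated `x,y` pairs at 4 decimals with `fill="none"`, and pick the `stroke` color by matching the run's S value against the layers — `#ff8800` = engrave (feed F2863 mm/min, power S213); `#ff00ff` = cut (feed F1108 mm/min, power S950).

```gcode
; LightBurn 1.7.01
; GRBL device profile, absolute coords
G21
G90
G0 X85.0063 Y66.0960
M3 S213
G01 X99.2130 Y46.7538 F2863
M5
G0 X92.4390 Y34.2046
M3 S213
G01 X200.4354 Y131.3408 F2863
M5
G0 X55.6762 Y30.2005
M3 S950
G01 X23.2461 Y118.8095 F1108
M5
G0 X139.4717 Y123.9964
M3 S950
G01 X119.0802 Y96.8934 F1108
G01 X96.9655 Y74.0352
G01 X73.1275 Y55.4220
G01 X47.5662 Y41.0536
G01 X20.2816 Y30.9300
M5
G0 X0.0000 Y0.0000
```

<svg xmlns="http://www.w3.org/2000/svg" width="205.7779mm" height="145.8747mm" viewBox="0 0 205.7779 145.8747">
  <polyline points="85.0063,79.7787 99.2130,99.1209" fill="none" stroke="#ff8800"/>
  <polyline points="92.4390,111.6701 200.4354,14.5339" fill="none" stroke="#ff8800"/>
  <polyline points="55.6762,115.6742 23.2461,27.0652" fill="none" stroke="#ff00ff"/>
  <polyline points="139.4717,21.8783 119.0802,48.9813 96.9655,71.8395 73.1275,90.4527 47.5662,104.8211 20.2816,114.9447" fill="none" stroke="#ff00ff"/>
</svg>

y_svg = 145.8747 − y_m.

[1] S213→`#ff8800` (engrave); open run; points: 85.0063,79.7787 99.2130,99.1209

[2] S213→`#ff8800` (engrave); open run; points: 92.4390,111.6701 200.4354,14.5339

[3] S950→`#ff00ff` (cut); open run; points: 55.6762,115.6742 23.2461,27.0652

[4] S950→`#ff00ff` (cut); open run; points: 139.4717,21.8783 119.0802,48.9813 96.9655,71.8395 73.1275,90.4527 47.5662,104.8211 20.2816,114.9447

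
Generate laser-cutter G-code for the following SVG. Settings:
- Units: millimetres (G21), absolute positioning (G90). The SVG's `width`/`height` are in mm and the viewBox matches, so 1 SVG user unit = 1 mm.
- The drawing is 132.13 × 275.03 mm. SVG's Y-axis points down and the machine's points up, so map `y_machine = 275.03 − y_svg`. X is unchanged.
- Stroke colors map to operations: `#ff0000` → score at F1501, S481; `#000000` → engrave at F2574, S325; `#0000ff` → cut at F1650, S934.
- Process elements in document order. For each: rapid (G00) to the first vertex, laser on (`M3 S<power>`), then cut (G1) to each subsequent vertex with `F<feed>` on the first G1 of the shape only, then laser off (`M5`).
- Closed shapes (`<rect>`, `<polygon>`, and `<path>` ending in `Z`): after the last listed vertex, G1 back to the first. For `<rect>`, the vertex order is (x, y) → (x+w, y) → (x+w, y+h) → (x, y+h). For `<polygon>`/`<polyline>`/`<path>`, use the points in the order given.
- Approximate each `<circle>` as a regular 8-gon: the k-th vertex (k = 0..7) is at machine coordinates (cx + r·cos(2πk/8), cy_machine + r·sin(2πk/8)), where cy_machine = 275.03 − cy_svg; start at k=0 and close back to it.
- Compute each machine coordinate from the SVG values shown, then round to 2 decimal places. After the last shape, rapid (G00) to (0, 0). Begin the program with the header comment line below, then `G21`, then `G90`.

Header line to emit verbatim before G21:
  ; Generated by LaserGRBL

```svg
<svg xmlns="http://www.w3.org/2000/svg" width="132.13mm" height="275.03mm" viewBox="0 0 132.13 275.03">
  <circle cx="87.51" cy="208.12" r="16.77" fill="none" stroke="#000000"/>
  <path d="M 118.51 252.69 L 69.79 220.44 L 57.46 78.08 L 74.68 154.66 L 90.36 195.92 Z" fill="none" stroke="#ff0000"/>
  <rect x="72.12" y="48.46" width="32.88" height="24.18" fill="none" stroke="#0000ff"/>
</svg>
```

; Generated by LaserGRBL
G21
G90
G00 X104.28 Y66.91
M3 S325
G1 X99.37 Y78.77 F2574
G1 X87.51 Y83.68
G1 X75.65 Y78.77
G1 X70.74 Y66.91
G1 X75.65 Y55.05
G1 X87.51 Y50.14
G1 X99.37 Y55.05
G1 X104.28 Y66.91
M5
G00 X118.51 Y22.34
M3 S481
G1 X69.79 Y54.59 F1501
G1 X57.46 Y196.95
G1 X74.68 Y120.37
G1 X90.36 Y79.11
G1 X118.51 Y22.34
M5
G00 X72.12 Y226.57
M3 S934
G1 X105.00 Y226.57 F1650
G1 X105.00 Y202.39
G1 X72.12 Y202.39
G1 X72.12 Y226.57
M5
G00 X0.00 Y0.00

1 u = 1 mm; y_m = 275.03 − y.

[1] `<circle>` circle, #000000→engrave S325 F2574: (104.28,66.91) → (99.37,78.77) → (87.51,83.68) → (75.65,78.77) → (70.74,66.91) → (75.65,55.05) → (87.51,50.14) → (99.37,55.05) → (104.28,66.91) (closed)

[2] `<path>` closed polygon, #ff0000→score S481 F1501: (118.51,22.34) → (69.79,54.59) → (57.46,196.95) → (74.68,120.37) → (90.36,79.11) → (118.51,22.34) (closed)

[3] `<rect>` rectangle, #0000ff→cut S934 F1650: (72.12,226.57) → (105.00,226.57) → (105.00,202.39) → (72.12,202.39) → (72.12,226.57) (closed)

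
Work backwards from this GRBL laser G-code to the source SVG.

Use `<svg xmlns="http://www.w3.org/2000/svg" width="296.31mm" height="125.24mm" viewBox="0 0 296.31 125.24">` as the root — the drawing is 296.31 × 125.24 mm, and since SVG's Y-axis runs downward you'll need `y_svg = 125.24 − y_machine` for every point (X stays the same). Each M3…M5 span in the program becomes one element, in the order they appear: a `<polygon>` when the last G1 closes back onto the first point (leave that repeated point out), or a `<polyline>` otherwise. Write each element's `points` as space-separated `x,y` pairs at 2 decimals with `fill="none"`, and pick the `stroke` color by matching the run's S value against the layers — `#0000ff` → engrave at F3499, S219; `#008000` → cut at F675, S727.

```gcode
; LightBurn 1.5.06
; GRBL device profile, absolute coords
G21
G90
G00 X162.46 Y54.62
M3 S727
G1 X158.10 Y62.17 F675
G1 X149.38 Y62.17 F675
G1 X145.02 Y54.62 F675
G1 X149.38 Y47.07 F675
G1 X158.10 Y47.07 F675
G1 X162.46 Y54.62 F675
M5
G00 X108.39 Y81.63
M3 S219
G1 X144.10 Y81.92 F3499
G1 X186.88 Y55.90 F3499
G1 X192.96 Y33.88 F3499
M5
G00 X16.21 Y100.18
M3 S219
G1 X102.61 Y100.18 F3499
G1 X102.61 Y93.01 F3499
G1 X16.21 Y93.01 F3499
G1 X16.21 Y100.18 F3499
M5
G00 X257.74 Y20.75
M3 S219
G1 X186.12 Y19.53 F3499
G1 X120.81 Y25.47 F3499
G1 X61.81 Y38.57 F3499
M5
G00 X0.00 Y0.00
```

<svg xmlns="http://www.w3.org/2000/svg" width="296.31mm" height="125.24mm" viewBox="0 0 296.31 125.24">
  <polygon points="162.46,70.62 158.10,63.07 149.38,63.07 145.02,70.62 149.38,78.17 158.10,78.17" fill="none" stroke="#008000"/>
  <polyline points="108.39,43.61 144.10,43.32 186.88,69.34 192.96,91.36" fill="none" stroke="#0000ff"/>
  <polygon points="16.21,25.06 102.61,25.06 102.61,32.23 16.21,32.23" fill="none" stroke="#0000ff"/>
  <polyline points="257.74,104.49 186.12,105.71 120.81,99.77 61.81,86.67" fill="none" stroke="#0000ff"/>
</svg>

y_svg = 125.24 − y_m.

[1] S727→`#008000` (cut); closed run; points: 162.46,70.62 158.10,63.07 149.38,63.07 145.02,70.62 149.38,78.17 158.10,78.17

[2] S219→`#0000ff` (engrave); open run; points: 108.39,43.61 144.10,43.32 186.88,69.34 192.96,91.36

[3] S219→`#0000ff` (engrave); closed run; points: 16.21,25.06 102.61,25.06 102.61,32.23 16.21,32.23

[4] S219→`#0000ff` (engrave); open run; points: 257.74,104.49 186.12,105.71 120.81,99.77 61.81,86.67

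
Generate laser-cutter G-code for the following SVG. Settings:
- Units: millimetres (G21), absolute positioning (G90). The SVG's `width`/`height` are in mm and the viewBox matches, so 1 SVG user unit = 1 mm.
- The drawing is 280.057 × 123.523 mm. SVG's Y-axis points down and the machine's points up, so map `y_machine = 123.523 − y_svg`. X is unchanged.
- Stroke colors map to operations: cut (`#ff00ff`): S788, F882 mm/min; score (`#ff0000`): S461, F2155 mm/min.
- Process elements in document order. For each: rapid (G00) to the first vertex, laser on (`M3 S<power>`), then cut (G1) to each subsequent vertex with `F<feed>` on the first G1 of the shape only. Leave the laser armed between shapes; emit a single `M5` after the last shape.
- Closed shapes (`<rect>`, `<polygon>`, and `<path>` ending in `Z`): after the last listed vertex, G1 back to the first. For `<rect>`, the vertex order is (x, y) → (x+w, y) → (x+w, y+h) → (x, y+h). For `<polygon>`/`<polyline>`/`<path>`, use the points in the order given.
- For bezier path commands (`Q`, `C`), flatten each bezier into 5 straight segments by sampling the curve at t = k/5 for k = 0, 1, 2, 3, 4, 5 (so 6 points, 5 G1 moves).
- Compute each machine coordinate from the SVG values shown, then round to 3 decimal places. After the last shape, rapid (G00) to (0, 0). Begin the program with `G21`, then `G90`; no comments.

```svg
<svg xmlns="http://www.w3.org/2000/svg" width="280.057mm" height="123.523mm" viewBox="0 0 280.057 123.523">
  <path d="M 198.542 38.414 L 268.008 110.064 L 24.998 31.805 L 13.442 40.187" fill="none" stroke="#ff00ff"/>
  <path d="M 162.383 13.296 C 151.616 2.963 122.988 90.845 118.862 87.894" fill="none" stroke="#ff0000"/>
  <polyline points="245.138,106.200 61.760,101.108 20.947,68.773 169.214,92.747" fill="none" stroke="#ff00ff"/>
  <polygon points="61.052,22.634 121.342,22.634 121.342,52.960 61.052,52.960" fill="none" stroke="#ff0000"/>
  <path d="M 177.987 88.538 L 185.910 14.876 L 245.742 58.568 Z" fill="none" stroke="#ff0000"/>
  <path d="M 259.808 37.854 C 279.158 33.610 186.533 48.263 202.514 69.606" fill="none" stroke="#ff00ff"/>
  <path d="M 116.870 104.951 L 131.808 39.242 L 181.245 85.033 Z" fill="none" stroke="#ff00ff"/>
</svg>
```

viewBox `0 0 280.057 123.523` with mm width/height → 1 unit = 1 mm. Flip: y_m = 123.523 − y_svg.

**Shape 1** — `<path>` open polyline, stroke `#ff00ff` → cut (S788, F882). Machine vertices: (198.542,85.109) → (268.008,13.459) → (24.998,91.718) → (13.442,83.336). Open path.

**Shape 2** — `<path>` cubic bezier, stroke `#ff0000` → score (S461, F2155). Control points (SVG): P0=(162.383,13.296), P1=(151.616,2.963), P2=(122.988,90.845), P3=(118.862,87.894); sampled at t=k/5. Machine vertices: (162.383,110.227) → (154.118,106.153) → (143.601,87.582) → (132.863,63.589) → (123.939,43.246) → (118.862,35.629). Open path.

**Shape 3** — `<polyline>` open polyline, stroke `#ff00ff` → cut (S788, F882). Machine vertices: (245.138,17.323) → (61.760,22.415) → (20.947,54.750) → (169.214,30.776). Open path.

**Shape 4** — `<polygon>` rectangle, stroke `#ff0000` → score (S461, F2155). Machine vertices: (61.052,100.889) → (121.342,100.889) → (121.342,70.563) → (61.052,70.563) → (61.052,100.889). Closed: final G1 returns to the first vertex.

**Shape 5** — `<path>` regular polygon, stroke `#ff0000` → score (S461, F2155). Machine vertices: (177.987,34.985) → (185.910,108.647) → (245.742,64.955) → (177.987,34.985). Closed: final G1 returns to the first vertex.

**Shape 6** — `<path>` cubic bezier, stroke `#ff00ff` → cut (S788, F882). Control points (SVG): P0=(259.808,37.854), P1=(279.158,33.610), P2=(186.533,48.263), P3=(202.514,69.606); sampled at t=k/5. Machine vertices: (259.808,85.669) → (259.746,86.045) → (243.397,82.472) → (221.350,75.536) → (204.193,65.822) → (202.514,53.917). Open path.

**Shape 7** — `<path>` regular polygon, stroke `#ff00ff` → cut (S788, F882). Machine vertices: (116.870,18.572) → (131.808,84.281) → (181.245,38.490) → (116.870,18.572). Closed: final G1 returns to the first vertex.

G21
G90
G00 X198.542 Y85.109
M3 S788
G1 X268.008 Y13.459 F882
G1 X24.998 Y91.718
G1 X13.442 Y83.336
G00 X162.383 Y110.227
M3 S461
G1 X154.118 Y106.153 F2155
G1 X143.601 Y87.582
G1 X132.863 Y63.589
G1 X123.939 Y43.246
G1 X118.862 Y35.629
G00 X245.138 Y17.323
M3 S788
G1 X61.760 Y22.415 F882
G1 X20.947 Y54.750
G1 X169.214 Y30.776
G00 X61.052 Y100.889
M3 S461
G1 X121.342 Y100.889 F2155
G1 X121.342 Y70.563
G1 X61.052 Y70.563
G1 X61.052 Y100.889
G00 X177.987 Y34.985
M3 S461
G1 X185.910 Y108.647 F2155
G1 X245.742 Y64.955
G1 X177.987 Y34.985
G00 X259.808 Y85.669
M3 S788
G1 X259.746 Y86.045 F882
G1 X243.397 Y82.472
G1 X221.350 Y75.536
G1 X204.193 Y65.822
G1 X202.514 Y53.917
G00 X116.870 Y18.572
M3 S788
G1 X131.808 Y84.281 F882
G1 X181.245 Y38.490
G1 X116.870 Y18.572
M5
G00 X0.000 Y0.000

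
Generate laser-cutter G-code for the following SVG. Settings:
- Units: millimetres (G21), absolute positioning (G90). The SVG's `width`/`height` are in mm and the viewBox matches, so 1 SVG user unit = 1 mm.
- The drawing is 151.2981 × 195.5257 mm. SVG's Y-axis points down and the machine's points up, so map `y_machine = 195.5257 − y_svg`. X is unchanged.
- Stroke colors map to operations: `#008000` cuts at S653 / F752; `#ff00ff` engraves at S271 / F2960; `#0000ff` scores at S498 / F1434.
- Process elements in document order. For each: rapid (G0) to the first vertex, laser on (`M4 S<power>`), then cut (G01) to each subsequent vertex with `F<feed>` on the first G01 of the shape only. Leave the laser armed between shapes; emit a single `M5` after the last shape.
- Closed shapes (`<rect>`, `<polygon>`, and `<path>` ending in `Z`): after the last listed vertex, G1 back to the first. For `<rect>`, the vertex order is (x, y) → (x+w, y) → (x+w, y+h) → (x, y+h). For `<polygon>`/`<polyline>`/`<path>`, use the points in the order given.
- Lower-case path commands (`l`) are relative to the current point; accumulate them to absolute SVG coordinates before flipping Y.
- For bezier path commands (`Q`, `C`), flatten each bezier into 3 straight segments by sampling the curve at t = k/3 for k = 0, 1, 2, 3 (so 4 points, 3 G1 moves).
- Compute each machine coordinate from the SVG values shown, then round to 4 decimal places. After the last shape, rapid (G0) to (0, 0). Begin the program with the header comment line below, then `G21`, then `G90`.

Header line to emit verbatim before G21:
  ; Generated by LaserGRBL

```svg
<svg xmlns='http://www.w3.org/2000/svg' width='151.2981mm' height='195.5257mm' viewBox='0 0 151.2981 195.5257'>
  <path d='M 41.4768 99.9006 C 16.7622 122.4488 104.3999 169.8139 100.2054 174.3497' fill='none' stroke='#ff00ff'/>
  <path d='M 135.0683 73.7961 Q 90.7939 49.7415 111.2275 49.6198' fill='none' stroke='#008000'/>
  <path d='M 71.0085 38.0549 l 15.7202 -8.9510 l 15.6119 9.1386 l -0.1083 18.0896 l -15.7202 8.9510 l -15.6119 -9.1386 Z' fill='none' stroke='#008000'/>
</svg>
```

1 u = 1 mm; y_m = 195.5257 − y.

[1] `<path>` cubic bezier, #ff00ff→engrave S271 F2960: (41.4768,95.6251) → (46.6506,67.3100) → (81.3516,37.4828) → (100.2054,21.1760)

[2] `<path>` quadratic bezier, #008000→cut S653 F752: (135.0683,121.7296) → (112.7418,135.1068) → (104.7949,143.1656) → (111.2275,145.9059)

[3] `<path>` regular polygon, #008000→cut S653 F752: (71.0085,157.4708) → (86.7287,166.4218) → (102.3406,157.2832) → (102.2323,139.1936) → (86.5121,130.2426) → (70.9002,139.3812) → (71.0085,157.4708) (closed)

; Generated by LaserGRBL
G21
G90
G0 X41.4768 Y95.6251
M4 S271
G01 X46.6506 Y67.3100 F2960
G01 X81.3516 Y37.4828
G01 X100.2054 Y21.1760
G0 X135.0683 Y121.7296
M4 S653
G01 X112.7418 Y135.1068 F752
G01 X104.7949 Y143.1656
G01 X111.2275 Y145.9059
G0 X71.0085 Y157.4708
M4 S653
G01 X86.7287 Y166.4218 F752
G01 X102.3406 Y157.2832
G01 X102.2323 Y139.1936
G01 X86.5121 Y130.2426
G01 X70.9002 Y139.3812
G01 X71.0085 Y157.4708
M5
G0 X0.0000 Y0.0000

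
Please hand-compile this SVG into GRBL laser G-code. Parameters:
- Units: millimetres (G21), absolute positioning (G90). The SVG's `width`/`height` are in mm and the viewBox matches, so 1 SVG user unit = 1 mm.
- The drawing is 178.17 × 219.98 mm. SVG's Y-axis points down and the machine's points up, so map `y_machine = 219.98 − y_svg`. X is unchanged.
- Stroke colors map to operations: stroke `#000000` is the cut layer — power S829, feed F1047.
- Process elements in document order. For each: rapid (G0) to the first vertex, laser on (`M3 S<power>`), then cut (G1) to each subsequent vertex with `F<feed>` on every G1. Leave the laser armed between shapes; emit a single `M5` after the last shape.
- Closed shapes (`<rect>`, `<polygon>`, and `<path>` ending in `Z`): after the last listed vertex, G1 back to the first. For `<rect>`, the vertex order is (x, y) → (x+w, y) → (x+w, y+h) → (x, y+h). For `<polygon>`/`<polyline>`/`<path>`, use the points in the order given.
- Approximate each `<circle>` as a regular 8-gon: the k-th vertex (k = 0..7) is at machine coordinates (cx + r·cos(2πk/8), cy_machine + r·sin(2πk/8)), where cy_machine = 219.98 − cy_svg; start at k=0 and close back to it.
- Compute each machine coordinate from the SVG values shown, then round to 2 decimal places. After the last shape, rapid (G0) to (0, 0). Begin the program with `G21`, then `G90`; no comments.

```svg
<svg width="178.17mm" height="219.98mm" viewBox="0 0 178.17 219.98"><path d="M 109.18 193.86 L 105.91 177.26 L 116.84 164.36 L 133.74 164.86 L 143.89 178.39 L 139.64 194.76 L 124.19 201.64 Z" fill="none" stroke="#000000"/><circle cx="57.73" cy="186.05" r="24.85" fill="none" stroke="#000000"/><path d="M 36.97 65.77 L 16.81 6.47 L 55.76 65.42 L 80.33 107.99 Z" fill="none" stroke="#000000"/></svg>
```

G21
G90
G0 X109.18 Y26.12
M3 S829
G1 X105.91 Y42.72 F1047
G1 X116.84 Y55.62 F1047
G1 X133.74 Y55.12 F1047
G1 X143.89 Y41.59 F1047
G1 X139.64 Y25.22 F1047
G1 X124.19 Y18.34 F1047
G1 X109.18 Y26.12 F1047
G0 X82.58 Y33.93
M3 S829
G1 X75.30 Y51.50 F1047
G1 X57.73 Y58.78 F1047
G1 X40.16 Y51.50 F1047
G1 X32.88 Y33.93 F1047
G1 X40.16 Y16.36 F1047
G1 X57.73 Y9.08 F1047
G1 X75.30 Y16.36 F1047
G1 X82.58 Y33.93 F1047
G0 X36.97 Y154.21
M3 S829
G1 X16.81 Y213.51 F1047
G1 X55.76 Y154.56 F1047
G1 X80.33 Y111.99 F1047
G1 X36.97 Y154.21 F1047
M5
G0 X0.00 Y0.00

viewBox `0 0 178.17 219.98` with mm width/height → 1 unit = 1 mm. Flip: y_m = 219.98 − y_svg.

**Shape 1** — `<path>` regular polygon, stroke `#000000` → cut (S829, F1047). Machine vertices: (109.18,26.12) → (105.91,42.72) → (116.84,55.62) → (133.74,55.12) → (143.89,41.59) → (139.64,25.22) → (124.19,18.34) → (109.18,26.12). Closed: final G1 returns to the first vertex.

**Shape 2** — `<circle>` circle, stroke `#000000` → cut (S829, F1047). Machine vertices: (82.58,33.93) → (75.30,51.50) → (57.73,58.78) → (40.16,51.50) → (32.88,33.93) → (40.16,16.36) → (57.73,9.08) → (75.30,16.36) → (82.58,33.93). Closed: final G1 returns to the first vertex.

**Shape 3** — `<path>` closed polygon, stroke `#000000` → cut (S829, F1047). Machine vertices: (36.97,154.21) → (16.81,213.51) → (55.76,154.56) → (80.33,111.99) → (36.97,154.21). Closed: final G1 returns to the first vertex.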